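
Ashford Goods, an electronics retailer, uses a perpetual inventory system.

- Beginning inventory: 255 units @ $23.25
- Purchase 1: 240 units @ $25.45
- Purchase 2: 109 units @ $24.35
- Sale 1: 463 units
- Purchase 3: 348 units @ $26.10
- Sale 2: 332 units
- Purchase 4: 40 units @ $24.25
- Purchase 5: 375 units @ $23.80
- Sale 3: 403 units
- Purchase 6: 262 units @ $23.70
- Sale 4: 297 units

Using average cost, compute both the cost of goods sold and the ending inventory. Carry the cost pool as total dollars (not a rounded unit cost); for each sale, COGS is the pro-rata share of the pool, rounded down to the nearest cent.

After Beginning: 255 on hand, pool $5,928.75 (≈ $23.2500 each)
After Purchase 1: 495 on hand, pool $12,036.75 (≈ $24.3167 each)
After Purchase 2: 604 on hand, pool $14,690.90 (≈ $24.3227 each)
Sale 1, sell 463: 463/604 × $14,690.90 → $11,261.40
After Purchase 3: 489 on hand, pool $12,512.30 (≈ $25.5875 each)
Sale 2, sell 332: 332/489 × $12,512.30 → $8,495.05
After Purchase 4: 197 on hand, pool $4,987.25 (≈ $25.3160 each)
After Purchase 5: 572 on hand, pool $13,912.25 (≈ $24.3221 each)
Sale 3, sell 403: 403/572 × $13,912.25 → $9,801.81
After Purchase 6: 431 on hand, pool $10,319.84 (≈ $23.9439 each)
Sale 4, sell 297: 297/431 × $10,319.84 → $7,111.35
Total COGS = $11,261.40 + $8,495.05 + $9,801.81 + $7,111.35 = $36,669.61
Ending inventory (cost pool remaining) = $3,208.49

COGS = $36,669.61; ending inventory = $3,208.49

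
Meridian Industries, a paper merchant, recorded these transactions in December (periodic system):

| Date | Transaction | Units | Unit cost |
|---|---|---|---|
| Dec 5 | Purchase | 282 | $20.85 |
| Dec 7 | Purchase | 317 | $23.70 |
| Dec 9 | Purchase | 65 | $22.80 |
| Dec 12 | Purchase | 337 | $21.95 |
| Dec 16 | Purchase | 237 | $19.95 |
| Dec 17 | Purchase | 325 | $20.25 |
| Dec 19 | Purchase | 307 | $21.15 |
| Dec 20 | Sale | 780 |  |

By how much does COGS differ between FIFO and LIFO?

$1,393.90

FIFO COGS: 282 @ $20.85 + 317 @ $23.70 + 65 @ $22.80 + 116 @ $21.95 = $17,420.80
LIFO COGS: 307 @ $21.15 + 325 @ $20.25 + 148 @ $19.95 = $16,026.90
Difference = |$17,420.80 − $16,026.90| = $1,393.90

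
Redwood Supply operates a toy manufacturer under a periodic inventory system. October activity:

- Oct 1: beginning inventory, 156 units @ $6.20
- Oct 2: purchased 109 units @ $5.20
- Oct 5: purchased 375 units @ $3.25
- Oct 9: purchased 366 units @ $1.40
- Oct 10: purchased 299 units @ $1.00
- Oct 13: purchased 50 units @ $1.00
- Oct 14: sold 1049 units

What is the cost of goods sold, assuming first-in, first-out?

COGS = $3,308.15

Oct 14, 1049 sold [FIFO — oldest first]: 156 @ $6.20 + 109 @ $5.20 + 375 @ $3.25 + 366 @ $1.40 + 43 @ $1.00 = $3,308.15
Ending inventory: 256 @ $1.00 + 50 @ $1.00 = $306.00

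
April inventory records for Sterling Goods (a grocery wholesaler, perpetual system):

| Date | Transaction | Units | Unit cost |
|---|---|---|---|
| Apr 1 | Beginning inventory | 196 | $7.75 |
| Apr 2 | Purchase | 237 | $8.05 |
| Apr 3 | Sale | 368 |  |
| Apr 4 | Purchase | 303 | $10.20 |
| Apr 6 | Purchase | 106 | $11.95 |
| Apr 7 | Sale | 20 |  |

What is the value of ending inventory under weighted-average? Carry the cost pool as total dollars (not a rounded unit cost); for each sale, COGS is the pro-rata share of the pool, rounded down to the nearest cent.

Ending inventory = $4,666.18

After Apr 1: 196 on hand, pool $1,519.00 (≈ $7.7500 each)
After Apr 2: 433 on hand, pool $3,426.85 (≈ $7.9142 each)
Apr 3, sell 368: 368/433 × $3,426.85 → $2,912.42
After Apr 4: 368 on hand, pool $3,605.03 (≈ $9.7963 each)
After Apr 6: 474 on hand, pool $4,871.73 (≈ $10.2779 each)
Apr 7, sell 20: 20/474 × $4,871.73 → $205.55
Total COGS = $2,912.42 + $205.55 = $3,117.97
Ending inventory (cost pool remaining) = $4,666.18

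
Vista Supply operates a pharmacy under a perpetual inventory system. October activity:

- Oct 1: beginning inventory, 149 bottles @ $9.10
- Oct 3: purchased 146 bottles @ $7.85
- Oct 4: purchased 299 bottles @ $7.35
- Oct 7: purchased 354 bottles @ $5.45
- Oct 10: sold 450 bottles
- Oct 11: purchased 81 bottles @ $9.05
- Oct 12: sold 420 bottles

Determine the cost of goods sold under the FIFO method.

Oct 10, 450 sold [FIFO — oldest first]: 149 @ $9.10 + 146 @ $7.85 + 155 @ $7.35 = $3,641.25
Oct 12, 420 sold [FIFO — oldest first]: 144 @ $7.35 + 276 @ $5.45 = $2,562.60
Total COGS = $3,641.25 + $2,562.60 = $6,203.85
Ending inventory: 78 @ $5.45 + 81 @ $9.05 = $1,158.15
Check: goods available $7,362.00 = COGS $6,203.85 + ending $1,158.15

COGS = $6,203.85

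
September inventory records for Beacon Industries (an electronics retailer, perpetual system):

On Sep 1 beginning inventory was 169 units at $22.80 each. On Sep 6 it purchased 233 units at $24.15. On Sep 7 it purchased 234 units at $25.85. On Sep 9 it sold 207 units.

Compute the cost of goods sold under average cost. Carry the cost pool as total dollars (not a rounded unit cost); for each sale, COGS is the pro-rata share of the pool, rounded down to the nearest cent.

After Sep 1: 169 on hand, pool $3,853.20 (≈ $22.8000 each)
After Sep 6: 402 on hand, pool $9,480.15 (≈ $23.5825 each)
After Sep 7: 636 on hand, pool $15,529.05 (≈ $24.4167 each)
Sep 9, sell 207: 207/636 × $15,529.05 → $5,054.26
Ending inventory (cost pool remaining) = $10,474.79

COGS = $5,054.26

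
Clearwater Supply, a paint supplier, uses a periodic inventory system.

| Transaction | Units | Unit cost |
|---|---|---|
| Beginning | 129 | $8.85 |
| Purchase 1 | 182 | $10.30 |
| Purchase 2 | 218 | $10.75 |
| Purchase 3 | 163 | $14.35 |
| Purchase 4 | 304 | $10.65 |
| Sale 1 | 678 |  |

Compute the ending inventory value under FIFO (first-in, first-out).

Ending inventory = $3,438.50

Sale 1 (678) [FIFO — oldest first]: 129 @ $8.85 + 182 @ $10.30 + 218 @ $10.75 + 149 @ $14.35 = $7,497.90
Ending inventory: 14 @ $14.35 + 304 @ $10.65 = $3,438.50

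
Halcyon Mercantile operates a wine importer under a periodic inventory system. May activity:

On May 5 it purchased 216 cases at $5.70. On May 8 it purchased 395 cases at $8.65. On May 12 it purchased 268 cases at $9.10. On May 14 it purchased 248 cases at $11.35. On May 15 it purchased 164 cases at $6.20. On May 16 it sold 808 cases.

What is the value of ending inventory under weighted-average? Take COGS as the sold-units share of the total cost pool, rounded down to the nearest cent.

Ending inventory = $4,084.87

May 16, sell 808: 808/1291 × $10,918.35 → $6,833.48
Ending inventory (cost pool remaining) = $4,084.87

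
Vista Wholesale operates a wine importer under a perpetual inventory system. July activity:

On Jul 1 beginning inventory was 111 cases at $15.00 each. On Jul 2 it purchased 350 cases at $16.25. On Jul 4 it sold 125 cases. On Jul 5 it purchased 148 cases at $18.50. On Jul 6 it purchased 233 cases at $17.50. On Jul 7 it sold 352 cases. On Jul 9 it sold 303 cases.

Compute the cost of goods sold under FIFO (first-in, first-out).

Jul 4, 125 sold [FIFO — oldest first]: 111 @ $15.00 + 14 @ $16.25 = $1,892.50
Jul 7, 352 sold [FIFO — oldest first]: 336 @ $16.25 + 16 @ $18.50 = $5,756.00
Jul 9, 303 sold [FIFO — oldest first]: 132 @ $18.50 + 171 @ $17.50 = $5,434.50
Total COGS = $1,892.50 + $5,756.00 + $5,434.50 = $13,083.00
Ending inventory: 62 @ $17.50 = $1,085.00

COGS = $13,083.00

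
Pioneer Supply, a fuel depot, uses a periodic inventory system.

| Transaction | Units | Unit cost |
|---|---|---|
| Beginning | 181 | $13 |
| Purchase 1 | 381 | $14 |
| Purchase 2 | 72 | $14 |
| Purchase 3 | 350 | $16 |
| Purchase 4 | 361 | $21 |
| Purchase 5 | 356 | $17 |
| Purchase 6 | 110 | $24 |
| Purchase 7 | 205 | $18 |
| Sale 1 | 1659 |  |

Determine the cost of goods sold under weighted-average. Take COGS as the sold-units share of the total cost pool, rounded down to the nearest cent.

COGS = $28,191.47

Sale 1, sell 1659: 1659/2016 × $34,258.00 → $28,191.47
Ending inventory (cost pool remaining) = $6,066.53
Check: goods available $34,258.00 = COGS $28,191.47 + ending $6,066.53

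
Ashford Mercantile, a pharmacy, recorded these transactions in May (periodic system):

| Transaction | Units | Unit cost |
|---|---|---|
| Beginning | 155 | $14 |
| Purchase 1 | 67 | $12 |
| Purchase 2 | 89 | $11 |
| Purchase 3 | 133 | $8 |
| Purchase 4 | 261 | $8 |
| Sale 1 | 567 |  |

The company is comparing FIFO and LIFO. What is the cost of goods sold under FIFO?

COGS = $6,001

FIFO COGS: 155 @ $14 + 67 @ $12 + 89 @ $11 + 133 @ $8 + 123 @ $8 = $6,001
LIFO COGS: 261 @ $8 + 133 @ $8 + 89 @ $11 + 67 @ $12 + 17 @ $14 = $5,173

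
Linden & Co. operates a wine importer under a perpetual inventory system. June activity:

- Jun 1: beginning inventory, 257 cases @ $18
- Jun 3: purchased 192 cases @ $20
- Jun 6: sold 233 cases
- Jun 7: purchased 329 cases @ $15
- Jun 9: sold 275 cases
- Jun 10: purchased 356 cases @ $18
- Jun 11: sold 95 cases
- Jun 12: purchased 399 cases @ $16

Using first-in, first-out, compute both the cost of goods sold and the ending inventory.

COGS = $10,776; ending inventory = $15,417

Jun 6, 233 sold [FIFO — oldest first]: 233 @ $18 = $4,194
Jun 9, 275 sold [FIFO — oldest first]: 24 @ $18 + 192 @ $20 + 59 @ $15 = $5,157
Jun 11, 95 sold [FIFO — oldest first]: 95 @ $15 = $1,425
Total COGS = $4,194 + $5,157 + $1,425 = $10,776
Ending inventory: 175 @ $15 + 356 @ $18 + 399 @ $16 = $15,417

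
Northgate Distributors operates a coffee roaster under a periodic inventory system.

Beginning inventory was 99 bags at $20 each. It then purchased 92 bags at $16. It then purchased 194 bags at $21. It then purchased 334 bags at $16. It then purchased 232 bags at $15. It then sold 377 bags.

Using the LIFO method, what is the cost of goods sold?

Sale 1 (377) [LIFO — newest first]: 232 @ $15 + 145 @ $16 = $5,800
Ending inventory: 99 @ $20 + 92 @ $16 + 194 @ $21 + 189 @ $16 = $10,550
Check: goods available $16,350 = COGS $5,800 + ending $10,550

COGS = $5,800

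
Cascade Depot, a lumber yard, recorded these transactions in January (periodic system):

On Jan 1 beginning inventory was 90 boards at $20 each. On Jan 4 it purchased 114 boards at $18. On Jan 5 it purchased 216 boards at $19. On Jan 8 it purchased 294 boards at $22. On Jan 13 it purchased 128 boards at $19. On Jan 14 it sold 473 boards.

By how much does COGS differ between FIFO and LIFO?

$747

FIFO COGS: 90 @ $20 + 114 @ $18 + 216 @ $19 + 53 @ $22 = $9,122
LIFO COGS: 128 @ $19 + 294 @ $22 + 51 @ $19 = $9,869
Difference = |$9,122 − $9,869| = $747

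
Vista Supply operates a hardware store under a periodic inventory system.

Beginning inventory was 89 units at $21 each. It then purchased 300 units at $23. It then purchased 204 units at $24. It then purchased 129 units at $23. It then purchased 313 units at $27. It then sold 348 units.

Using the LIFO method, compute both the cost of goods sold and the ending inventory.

COGS = $9,256; ending inventory = $15,827

Sale 1 (348) [LIFO — newest first]: 313 @ $27 + 35 @ $23 = $9,256
Ending inventory: 89 @ $21 + 300 @ $23 + 204 @ $24 + 94 @ $23 = $15,827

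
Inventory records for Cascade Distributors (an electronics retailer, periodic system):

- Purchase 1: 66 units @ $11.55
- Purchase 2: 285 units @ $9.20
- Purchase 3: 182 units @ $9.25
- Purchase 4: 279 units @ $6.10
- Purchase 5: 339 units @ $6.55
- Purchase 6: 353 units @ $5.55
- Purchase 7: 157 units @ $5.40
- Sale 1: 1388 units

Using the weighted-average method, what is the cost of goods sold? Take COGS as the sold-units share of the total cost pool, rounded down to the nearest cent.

Sale 1, sell 1388: 1388/1661 × $11,797.10 → $9,858.14
Ending inventory (cost pool remaining) = $1,938.96

COGS = $9,858.14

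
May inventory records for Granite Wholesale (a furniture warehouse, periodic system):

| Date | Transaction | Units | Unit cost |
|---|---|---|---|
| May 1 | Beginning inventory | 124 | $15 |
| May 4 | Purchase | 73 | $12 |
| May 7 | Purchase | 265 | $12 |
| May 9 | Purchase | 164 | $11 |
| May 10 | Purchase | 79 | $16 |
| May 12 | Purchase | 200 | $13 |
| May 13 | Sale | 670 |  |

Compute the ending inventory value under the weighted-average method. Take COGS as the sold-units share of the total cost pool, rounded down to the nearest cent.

May 13, sell 670: 670/905 × $11,584.00 → $8,576.00
Ending inventory (cost pool remaining) = $3,008.00

Ending inventory = $3,008.00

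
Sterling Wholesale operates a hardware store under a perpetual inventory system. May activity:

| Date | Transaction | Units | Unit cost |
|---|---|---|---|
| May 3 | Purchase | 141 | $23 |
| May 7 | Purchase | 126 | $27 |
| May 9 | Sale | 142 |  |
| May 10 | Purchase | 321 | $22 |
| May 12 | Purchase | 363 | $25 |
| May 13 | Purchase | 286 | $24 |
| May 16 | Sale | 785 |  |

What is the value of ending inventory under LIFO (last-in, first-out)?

Ending inventory = $6,945

May 9, 142 sold [LIFO — newest first]: 126 @ $27 + 16 @ $23 = $3,770
May 16, 785 sold [LIFO — newest first]: 286 @ $24 + 363 @ $25 + 136 @ $22 = $18,931
Total COGS = $3,770 + $18,931 = $22,701
Ending inventory: 125 @ $23 + 185 @ $22 = $6,945
Check: goods available $29,646 = COGS $22,701 + ending $6,945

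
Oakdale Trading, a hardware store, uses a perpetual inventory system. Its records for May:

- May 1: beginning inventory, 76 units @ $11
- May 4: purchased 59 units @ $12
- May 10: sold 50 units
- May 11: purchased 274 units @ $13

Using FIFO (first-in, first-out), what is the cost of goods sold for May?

May 10, 50 sold [FIFO — oldest first]: 50 @ $11 = $550
Ending inventory: 26 @ $11 + 59 @ $12 + 274 @ $13 = $4,556

COGS = $550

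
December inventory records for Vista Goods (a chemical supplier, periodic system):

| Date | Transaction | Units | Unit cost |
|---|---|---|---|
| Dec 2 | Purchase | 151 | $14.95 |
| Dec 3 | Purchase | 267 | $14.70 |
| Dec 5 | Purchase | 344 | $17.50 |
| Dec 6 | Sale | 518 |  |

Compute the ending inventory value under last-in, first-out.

Ending inventory = $3,624.55

Dec 6, 518 sold [LIFO — newest first]: 344 @ $17.50 + 174 @ $14.70 = $8,577.80
Ending inventory: 151 @ $14.95 + 93 @ $14.70 = $3,624.55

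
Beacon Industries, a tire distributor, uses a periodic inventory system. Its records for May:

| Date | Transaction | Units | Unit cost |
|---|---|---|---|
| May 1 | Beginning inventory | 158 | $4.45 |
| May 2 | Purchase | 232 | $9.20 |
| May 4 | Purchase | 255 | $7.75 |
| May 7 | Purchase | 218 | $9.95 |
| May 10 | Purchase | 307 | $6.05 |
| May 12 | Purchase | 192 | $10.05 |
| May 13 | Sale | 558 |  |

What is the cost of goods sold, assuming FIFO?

COGS = $4,139.50

May 13, 558 sold [FIFO — oldest first]: 158 @ $4.45 + 232 @ $9.20 + 168 @ $7.75 = $4,139.50
Ending inventory: 87 @ $7.75 + 218 @ $9.95 + 307 @ $6.05 + 192 @ $10.05 = $6,630.30
Check: goods available $10,769.80 = COGS $4,139.50 + ending $6,630.30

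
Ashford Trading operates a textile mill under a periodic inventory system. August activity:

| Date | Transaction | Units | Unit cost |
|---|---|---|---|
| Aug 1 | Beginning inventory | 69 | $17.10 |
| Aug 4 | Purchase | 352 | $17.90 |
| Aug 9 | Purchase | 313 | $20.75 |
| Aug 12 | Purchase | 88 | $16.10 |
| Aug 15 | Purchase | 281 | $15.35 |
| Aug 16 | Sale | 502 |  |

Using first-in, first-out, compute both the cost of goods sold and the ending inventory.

COGS = $9,161.45; ending inventory = $10,544.15

Aug 16, 502 sold [FIFO — oldest first]: 69 @ $17.10 + 352 @ $17.90 + 81 @ $20.75 = $9,161.45
Ending inventory: 232 @ $20.75 + 88 @ $16.10 + 281 @ $15.35 = $10,544.15
Check: goods available $19,705.60 = COGS $9,161.45 + ending $10,544.15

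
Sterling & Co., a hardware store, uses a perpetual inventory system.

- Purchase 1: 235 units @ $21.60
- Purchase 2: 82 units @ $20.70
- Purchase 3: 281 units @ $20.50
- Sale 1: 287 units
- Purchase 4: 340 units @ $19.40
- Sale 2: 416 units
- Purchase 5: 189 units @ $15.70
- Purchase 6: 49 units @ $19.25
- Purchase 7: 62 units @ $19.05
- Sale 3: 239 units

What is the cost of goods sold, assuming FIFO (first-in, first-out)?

Sale 1 (287) [FIFO — oldest first]: 235 @ $21.60 + 52 @ $20.70 = $6,152.40
Sale 2 (416) [FIFO — oldest first]: 30 @ $20.70 + 281 @ $20.50 + 105 @ $19.40 = $8,418.50
Sale 3 (239) [FIFO — oldest first]: 235 @ $19.40 + 4 @ $15.70 = $4,621.80
Total COGS = $6,152.40 + $8,418.50 + $4,621.80 = $19,192.70
Ending inventory: 185 @ $15.70 + 49 @ $19.25 + 62 @ $19.05 = $5,028.85

COGS = $19,192.70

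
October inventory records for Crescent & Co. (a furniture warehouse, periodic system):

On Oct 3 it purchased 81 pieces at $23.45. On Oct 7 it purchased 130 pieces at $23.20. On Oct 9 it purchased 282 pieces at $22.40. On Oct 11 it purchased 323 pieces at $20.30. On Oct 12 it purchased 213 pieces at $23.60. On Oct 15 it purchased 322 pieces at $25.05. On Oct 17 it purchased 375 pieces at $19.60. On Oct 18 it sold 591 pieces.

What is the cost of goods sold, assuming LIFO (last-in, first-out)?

COGS = $12,760.80

Oct 18, 591 sold [LIFO — newest first]: 375 @ $19.60 + 216 @ $25.05 = $12,760.80
Ending inventory: 81 @ $23.45 + 130 @ $23.20 + 282 @ $22.40 + 323 @ $20.30 + 213 @ $23.60 + 106 @ $25.05 = $25,471.25
Check: goods available $38,232.05 = COGS $12,760.80 + ending $25,471.25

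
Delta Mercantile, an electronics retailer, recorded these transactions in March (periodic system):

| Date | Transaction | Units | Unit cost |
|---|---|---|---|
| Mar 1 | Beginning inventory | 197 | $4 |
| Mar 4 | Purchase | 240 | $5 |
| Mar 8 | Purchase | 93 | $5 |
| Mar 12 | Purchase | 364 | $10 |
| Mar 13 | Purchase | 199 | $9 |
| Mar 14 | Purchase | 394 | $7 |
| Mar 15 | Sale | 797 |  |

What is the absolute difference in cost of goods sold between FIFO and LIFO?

$1,466

FIFO COGS: 197 @ $4 + 240 @ $5 + 93 @ $5 + 267 @ $10 = $5,123
LIFO COGS: 394 @ $7 + 199 @ $9 + 204 @ $10 = $6,589
Difference = |$5,123 − $6,589| = $1,466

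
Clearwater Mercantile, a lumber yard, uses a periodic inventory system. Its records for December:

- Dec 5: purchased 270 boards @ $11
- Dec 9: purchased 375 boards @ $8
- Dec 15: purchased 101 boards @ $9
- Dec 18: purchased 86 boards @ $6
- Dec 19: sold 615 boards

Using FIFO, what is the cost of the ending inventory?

Ending inventory = $1,665

Dec 19, 615 sold [FIFO — oldest first]: 270 @ $11 + 345 @ $8 = $5,730
Ending inventory: 30 @ $8 + 101 @ $9 + 86 @ $6 = $1,665
Check: goods available $7,395 = COGS $5,730 + ending $1,665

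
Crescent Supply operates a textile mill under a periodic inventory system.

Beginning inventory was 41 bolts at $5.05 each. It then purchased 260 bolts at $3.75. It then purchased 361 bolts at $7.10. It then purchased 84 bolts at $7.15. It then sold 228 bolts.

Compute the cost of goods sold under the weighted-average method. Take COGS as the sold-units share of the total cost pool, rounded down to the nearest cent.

Sale 1, sell 228: 228/746 × $4,345.75 → $1,328.19
Ending inventory (cost pool remaining) = $3,017.56
Check: goods available $4,345.75 = COGS $1,328.19 + ending $3,017.56

COGS = $1,328.19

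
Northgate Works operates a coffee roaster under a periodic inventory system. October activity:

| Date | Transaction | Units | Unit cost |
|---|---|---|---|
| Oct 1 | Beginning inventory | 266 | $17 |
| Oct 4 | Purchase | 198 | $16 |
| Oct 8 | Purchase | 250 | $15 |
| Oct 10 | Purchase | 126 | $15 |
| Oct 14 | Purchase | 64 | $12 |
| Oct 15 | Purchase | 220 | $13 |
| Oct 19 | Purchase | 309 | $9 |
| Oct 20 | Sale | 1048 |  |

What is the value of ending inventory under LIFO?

Oct 20, 1048 sold [LIFO — newest first]: 309 @ $9 + 220 @ $13 + 64 @ $12 + 126 @ $15 + 250 @ $15 + 79 @ $16 = $13,313
Ending inventory: 266 @ $17 + 119 @ $16 = $6,426
Check: goods available $19,739 = COGS $13,313 + ending $6,426

Ending inventory = $6,426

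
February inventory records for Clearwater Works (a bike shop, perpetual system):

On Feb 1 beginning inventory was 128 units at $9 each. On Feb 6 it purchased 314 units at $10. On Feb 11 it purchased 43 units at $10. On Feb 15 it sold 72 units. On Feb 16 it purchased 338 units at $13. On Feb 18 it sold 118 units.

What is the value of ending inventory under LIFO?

Feb 15, 72 sold [LIFO — newest first]: 43 @ $10 + 29 @ $10 = $720
Feb 18, 118 sold [LIFO — newest first]: 118 @ $13 = $1,534
Total COGS = $720 + $1,534 = $2,254
Ending inventory: 128 @ $9 + 285 @ $10 + 220 @ $13 = $6,862

Ending inventory = $6,862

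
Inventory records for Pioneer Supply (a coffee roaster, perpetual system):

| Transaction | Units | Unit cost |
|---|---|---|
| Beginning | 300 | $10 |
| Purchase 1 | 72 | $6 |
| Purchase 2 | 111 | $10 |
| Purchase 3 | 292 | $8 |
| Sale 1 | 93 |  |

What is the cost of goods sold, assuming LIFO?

Sale 1 (93) [LIFO — newest first]: 93 @ $8 = $744
Ending inventory: 300 @ $10 + 72 @ $6 + 111 @ $10 + 199 @ $8 = $6,134

COGS = $744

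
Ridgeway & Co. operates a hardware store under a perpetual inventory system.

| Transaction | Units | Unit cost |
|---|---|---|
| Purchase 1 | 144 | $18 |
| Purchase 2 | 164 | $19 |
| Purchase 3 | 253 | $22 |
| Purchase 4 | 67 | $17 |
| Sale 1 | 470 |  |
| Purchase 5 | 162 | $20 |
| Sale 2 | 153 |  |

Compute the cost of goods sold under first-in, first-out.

Sale 1 (470) [FIFO — oldest first]: 144 @ $18 + 164 @ $19 + 162 @ $22 = $9,272
Sale 2 (153) [FIFO — oldest first]: 91 @ $22 + 62 @ $17 = $3,056
Total COGS = $9,272 + $3,056 = $12,328
Ending inventory: 5 @ $17 + 162 @ $20 = $3,325

COGS = $12,328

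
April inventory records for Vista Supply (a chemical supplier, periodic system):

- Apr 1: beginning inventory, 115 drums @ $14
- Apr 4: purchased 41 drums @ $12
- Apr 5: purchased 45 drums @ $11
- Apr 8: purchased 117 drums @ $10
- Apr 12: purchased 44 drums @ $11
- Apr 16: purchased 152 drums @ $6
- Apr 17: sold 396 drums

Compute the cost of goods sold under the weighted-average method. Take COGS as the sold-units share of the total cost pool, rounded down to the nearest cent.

COGS = $3,977.71

Apr 17, sell 396: 396/514 × $5,163.00 → $3,977.71
Ending inventory (cost pool remaining) = $1,185.29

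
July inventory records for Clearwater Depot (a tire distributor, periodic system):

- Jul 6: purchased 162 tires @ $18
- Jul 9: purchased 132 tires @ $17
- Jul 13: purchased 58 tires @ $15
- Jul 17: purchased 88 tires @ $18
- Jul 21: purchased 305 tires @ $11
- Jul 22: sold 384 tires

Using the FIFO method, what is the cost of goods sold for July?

COGS = $6,606

Jul 22, 384 sold [FIFO — oldest first]: 162 @ $18 + 132 @ $17 + 58 @ $15 + 32 @ $18 = $6,606
Ending inventory: 56 @ $18 + 305 @ $11 = $4,363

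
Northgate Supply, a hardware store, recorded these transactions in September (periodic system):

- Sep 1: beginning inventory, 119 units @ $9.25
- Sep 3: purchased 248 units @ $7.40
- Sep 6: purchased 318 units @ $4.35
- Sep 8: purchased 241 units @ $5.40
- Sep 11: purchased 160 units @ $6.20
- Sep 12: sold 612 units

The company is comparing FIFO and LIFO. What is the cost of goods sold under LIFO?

FIFO COGS: 119 @ $9.25 + 248 @ $7.40 + 245 @ $4.35 = $4,001.70
LIFO COGS: 160 @ $6.20 + 241 @ $5.40 + 211 @ $4.35 = $3,211.25

COGS = $3,211.25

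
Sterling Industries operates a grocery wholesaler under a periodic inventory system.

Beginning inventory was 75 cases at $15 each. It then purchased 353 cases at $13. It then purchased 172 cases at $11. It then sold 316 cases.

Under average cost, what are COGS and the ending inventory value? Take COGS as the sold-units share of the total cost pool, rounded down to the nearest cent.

COGS = $4,005.82; ending inventory = $3,600.18

Sale 1, sell 316: 316/600 × $7,606.00 → $4,005.82
Ending inventory (cost pool remaining) = $3,600.18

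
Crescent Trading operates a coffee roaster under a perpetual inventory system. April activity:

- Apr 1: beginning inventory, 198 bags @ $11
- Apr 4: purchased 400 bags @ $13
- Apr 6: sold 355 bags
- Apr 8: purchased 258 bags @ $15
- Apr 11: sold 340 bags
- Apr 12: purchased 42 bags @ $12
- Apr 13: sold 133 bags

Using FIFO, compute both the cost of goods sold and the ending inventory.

COGS = $10,828; ending inventory = $924

Apr 6, 355 sold [FIFO — oldest first]: 198 @ $11 + 157 @ $13 = $4,219
Apr 11, 340 sold [FIFO — oldest first]: 243 @ $13 + 97 @ $15 = $4,614
Apr 13, 133 sold [FIFO — oldest first]: 133 @ $15 = $1,995
Total COGS = $4,219 + $4,614 + $1,995 = $10,828
Ending inventory: 28 @ $15 + 42 @ $12 = $924
Check: goods available $11,752 = COGS $10,828 + ending $924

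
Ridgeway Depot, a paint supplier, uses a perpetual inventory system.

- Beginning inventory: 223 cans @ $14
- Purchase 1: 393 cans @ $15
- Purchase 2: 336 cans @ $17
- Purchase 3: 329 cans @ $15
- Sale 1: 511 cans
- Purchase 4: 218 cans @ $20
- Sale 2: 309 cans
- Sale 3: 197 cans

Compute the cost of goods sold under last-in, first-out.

COGS = $17,017

Sale 1 (511) [LIFO — newest first]: 329 @ $15 + 182 @ $17 = $8,029
Sale 2 (309) [LIFO — newest first]: 218 @ $20 + 91 @ $17 = $5,907
Sale 3 (197) [LIFO — newest first]: 63 @ $17 + 134 @ $15 = $3,081
Total COGS = $8,029 + $5,907 + $3,081 = $17,017
Ending inventory: 223 @ $14 + 259 @ $15 = $7,007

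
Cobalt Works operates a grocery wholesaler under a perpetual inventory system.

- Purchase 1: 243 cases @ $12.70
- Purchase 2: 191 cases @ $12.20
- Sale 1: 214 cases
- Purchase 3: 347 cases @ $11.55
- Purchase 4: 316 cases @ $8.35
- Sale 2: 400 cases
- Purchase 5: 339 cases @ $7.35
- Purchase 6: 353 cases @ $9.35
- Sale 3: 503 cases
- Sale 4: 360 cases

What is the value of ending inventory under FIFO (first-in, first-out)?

Sale 1 (214) [FIFO — oldest first]: 214 @ $12.70 = $2,717.80
Sale 2 (400) [FIFO — oldest first]: 29 @ $12.70 + 191 @ $12.20 + 180 @ $11.55 = $4,777.50
Sale 3 (503) [FIFO — oldest first]: 167 @ $11.55 + 316 @ $8.35 + 20 @ $7.35 = $4,714.45
Sale 4 (360) [FIFO — oldest first]: 319 @ $7.35 + 41 @ $9.35 = $2,728.00
Total COGS = $2,717.80 + $4,777.50 + $4,714.45 + $2,728.00 = $14,937.75
Ending inventory: 312 @ $9.35 = $2,917.20

Ending inventory = $2,917.20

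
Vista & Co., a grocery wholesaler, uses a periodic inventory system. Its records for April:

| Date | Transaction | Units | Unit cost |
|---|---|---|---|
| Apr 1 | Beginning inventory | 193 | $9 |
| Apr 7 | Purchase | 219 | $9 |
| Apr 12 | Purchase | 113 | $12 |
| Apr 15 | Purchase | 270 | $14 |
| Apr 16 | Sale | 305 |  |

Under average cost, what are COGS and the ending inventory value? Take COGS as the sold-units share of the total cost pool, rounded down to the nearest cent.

COGS = $3,392.98; ending inventory = $5,451.02

Apr 16, sell 305: 305/795 × $8,844.00 → $3,392.98
Ending inventory (cost pool remaining) = $5,451.02
Check: goods available $8,844.00 = COGS $3,392.98 + ending $5,451.02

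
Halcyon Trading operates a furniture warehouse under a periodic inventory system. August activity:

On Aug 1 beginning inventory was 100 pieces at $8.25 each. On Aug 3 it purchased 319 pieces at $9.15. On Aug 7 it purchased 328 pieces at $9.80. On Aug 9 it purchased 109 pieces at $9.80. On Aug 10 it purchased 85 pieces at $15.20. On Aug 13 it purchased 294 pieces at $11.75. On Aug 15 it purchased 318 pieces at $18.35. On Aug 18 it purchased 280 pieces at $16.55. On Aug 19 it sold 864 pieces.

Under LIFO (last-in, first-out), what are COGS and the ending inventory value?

COGS = $13,594.80; ending inventory = $9,647.45

Aug 19, 864 sold [LIFO — newest first]: 280 @ $16.55 + 318 @ $18.35 + 266 @ $11.75 = $13,594.80
Ending inventory: 100 @ $8.25 + 319 @ $9.15 + 328 @ $9.80 + 109 @ $9.80 + 85 @ $15.20 + 28 @ $11.75 = $9,647.45
Check: goods available $23,242.25 = COGS $13,594.80 + ending $9,647.45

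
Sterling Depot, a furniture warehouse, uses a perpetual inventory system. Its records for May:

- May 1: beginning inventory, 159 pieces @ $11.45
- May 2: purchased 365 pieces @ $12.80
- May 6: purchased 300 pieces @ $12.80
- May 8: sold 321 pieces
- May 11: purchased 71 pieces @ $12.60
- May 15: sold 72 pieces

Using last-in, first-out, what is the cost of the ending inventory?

May 8, 321 sold [LIFO — newest first]: 300 @ $12.80 + 21 @ $12.80 = $4,108.80
May 15, 72 sold [LIFO — newest first]: 71 @ $12.60 + 1 @ $12.80 = $907.40
Total COGS = $4,108.80 + $907.40 = $5,016.20
Ending inventory: 159 @ $11.45 + 343 @ $12.80 = $6,210.95
Check: goods available $11,227.15 = COGS $5,016.20 + ending $6,210.95

Ending inventory = $6,210.95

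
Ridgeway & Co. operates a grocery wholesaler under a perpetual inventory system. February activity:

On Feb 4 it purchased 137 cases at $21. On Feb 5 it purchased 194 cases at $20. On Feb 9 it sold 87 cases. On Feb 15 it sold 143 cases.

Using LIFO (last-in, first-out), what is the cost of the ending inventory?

Feb 9, 87 sold [LIFO — newest first]: 87 @ $20 = $1,740
Feb 15, 143 sold [LIFO — newest first]: 107 @ $20 + 36 @ $21 = $2,896
Total COGS = $1,740 + $2,896 = $4,636
Ending inventory: 101 @ $21 = $2,121

Ending inventory = $2,121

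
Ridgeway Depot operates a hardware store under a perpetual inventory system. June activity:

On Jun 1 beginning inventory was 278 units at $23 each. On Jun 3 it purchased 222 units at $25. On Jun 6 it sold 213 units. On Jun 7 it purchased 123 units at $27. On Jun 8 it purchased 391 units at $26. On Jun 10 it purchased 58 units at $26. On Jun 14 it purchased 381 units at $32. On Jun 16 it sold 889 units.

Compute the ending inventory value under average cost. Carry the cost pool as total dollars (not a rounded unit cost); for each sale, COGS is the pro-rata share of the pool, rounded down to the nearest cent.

After Jun 1: 278 on hand, pool $6,394.00 (≈ $23.0000 each)
After Jun 3: 500 on hand, pool $11,944.00 (≈ $23.8880 each)
Jun 6, sell 213: 213/500 × $11,944.00 → $5,088.14
After Jun 7: 410 on hand, pool $10,176.86 (≈ $24.8216 each)
After Jun 8: 801 on hand, pool $20,342.86 (≈ $25.3968 each)
After Jun 10: 859 on hand, pool $21,850.86 (≈ $25.4376 each)
After Jun 14: 1240 on hand, pool $34,042.86 (≈ $27.4539 each)
Jun 16, sell 889: 889/1240 × $34,042.86 → $24,406.53
Total COGS = $5,088.14 + $24,406.53 = $29,494.67
Ending inventory (cost pool remaining) = $9,636.33
Check: goods available $39,131.00 = COGS $29,494.67 + ending $9,636.33

Ending inventory = $9,636.33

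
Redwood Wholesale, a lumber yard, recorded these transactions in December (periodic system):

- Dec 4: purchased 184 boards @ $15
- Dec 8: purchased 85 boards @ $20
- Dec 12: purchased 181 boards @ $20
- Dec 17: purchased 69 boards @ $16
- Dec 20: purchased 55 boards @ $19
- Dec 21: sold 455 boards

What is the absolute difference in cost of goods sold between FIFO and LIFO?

FIFO COGS: 184 @ $15 + 85 @ $20 + 181 @ $20 + 5 @ $16 = $8,160
LIFO COGS: 55 @ $19 + 69 @ $16 + 181 @ $20 + 85 @ $20 + 65 @ $15 = $8,444
Difference = |$8,160 − $8,444| = $284

$284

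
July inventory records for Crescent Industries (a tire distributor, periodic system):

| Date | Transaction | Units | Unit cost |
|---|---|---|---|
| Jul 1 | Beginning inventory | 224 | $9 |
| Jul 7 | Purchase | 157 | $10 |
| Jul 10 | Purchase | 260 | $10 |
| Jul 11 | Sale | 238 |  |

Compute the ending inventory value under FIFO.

Jul 11, 238 sold [FIFO — oldest first]: 224 @ $9 + 14 @ $10 = $2,156
Ending inventory: 143 @ $10 + 260 @ $10 = $4,030
Check: goods available $6,186 = COGS $2,156 + ending $4,030

Ending inventory = $4,030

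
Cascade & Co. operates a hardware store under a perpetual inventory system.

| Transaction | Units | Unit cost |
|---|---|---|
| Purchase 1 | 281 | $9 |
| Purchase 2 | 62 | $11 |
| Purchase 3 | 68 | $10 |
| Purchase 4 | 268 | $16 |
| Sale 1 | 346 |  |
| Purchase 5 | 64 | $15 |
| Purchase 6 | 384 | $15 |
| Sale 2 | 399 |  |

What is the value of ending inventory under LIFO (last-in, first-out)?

Sale 1 (346) [LIFO — newest first]: 268 @ $16 + 68 @ $10 + 10 @ $11 = $5,078
Sale 2 (399) [LIFO — newest first]: 384 @ $15 + 15 @ $15 = $5,985
Total COGS = $5,078 + $5,985 = $11,063
Ending inventory: 281 @ $9 + 52 @ $11 + 49 @ $15 = $3,836

Ending inventory = $3,836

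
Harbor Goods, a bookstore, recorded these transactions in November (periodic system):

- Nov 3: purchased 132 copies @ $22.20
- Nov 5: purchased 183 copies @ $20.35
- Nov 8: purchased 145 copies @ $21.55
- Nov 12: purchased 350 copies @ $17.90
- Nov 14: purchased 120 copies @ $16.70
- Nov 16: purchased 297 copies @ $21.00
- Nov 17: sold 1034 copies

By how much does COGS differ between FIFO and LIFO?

FIFO COGS: 132 @ $22.20 + 183 @ $20.35 + 145 @ $21.55 + 350 @ $17.90 + 120 @ $16.70 + 104 @ $21.00 = $20,232.20
LIFO COGS: 297 @ $21.00 + 120 @ $16.70 + 350 @ $17.90 + 145 @ $21.55 + 122 @ $20.35 = $20,113.45
Difference = |$20,232.20 − $20,113.45| = $118.75

$118.75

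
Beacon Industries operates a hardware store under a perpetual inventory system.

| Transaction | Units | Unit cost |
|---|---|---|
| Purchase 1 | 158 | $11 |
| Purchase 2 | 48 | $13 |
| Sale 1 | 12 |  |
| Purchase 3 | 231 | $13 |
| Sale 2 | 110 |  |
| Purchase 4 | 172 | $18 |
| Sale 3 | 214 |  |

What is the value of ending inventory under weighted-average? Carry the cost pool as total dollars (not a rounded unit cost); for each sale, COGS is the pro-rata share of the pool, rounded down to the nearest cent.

Ending inventory = $3,907.46

After Purchase 1: 158 on hand, pool $1,738.00 (≈ $11.0000 each)
After Purchase 2: 206 on hand, pool $2,362.00 (≈ $11.4660 each)
Sale 1, sell 12: 12/206 × $2,362.00 → $137.59
After Purchase 3: 425 on hand, pool $5,227.41 (≈ $12.2998 each)
Sale 2, sell 110: 110/425 × $5,227.41 → $1,352.97
After Purchase 4: 487 on hand, pool $6,970.44 (≈ $14.3130 each)
Sale 3, sell 214: 214/487 × $6,970.44 → $3,062.98
Total COGS = $137.59 + $1,352.97 + $3,062.98 = $4,553.54
Ending inventory (cost pool remaining) = $3,907.46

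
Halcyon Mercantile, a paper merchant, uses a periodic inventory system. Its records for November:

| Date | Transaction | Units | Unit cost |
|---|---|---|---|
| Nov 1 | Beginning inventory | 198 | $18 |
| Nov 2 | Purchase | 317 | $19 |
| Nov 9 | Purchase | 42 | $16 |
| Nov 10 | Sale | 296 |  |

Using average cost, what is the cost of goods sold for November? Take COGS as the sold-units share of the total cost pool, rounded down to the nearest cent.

Nov 10, sell 296: 296/557 × $10,259.00 → $5,451.82
Ending inventory (cost pool remaining) = $4,807.18
Check: goods available $10,259.00 = COGS $5,451.82 + ending $4,807.18

COGS = $5,451.82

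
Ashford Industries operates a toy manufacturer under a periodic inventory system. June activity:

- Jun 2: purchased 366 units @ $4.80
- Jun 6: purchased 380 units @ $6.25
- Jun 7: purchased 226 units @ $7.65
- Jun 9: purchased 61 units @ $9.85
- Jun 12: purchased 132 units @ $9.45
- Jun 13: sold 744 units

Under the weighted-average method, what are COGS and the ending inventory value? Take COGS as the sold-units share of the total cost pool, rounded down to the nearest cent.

COGS = $4,923.14; ending inventory = $2,785.81

Jun 13, sell 744: 744/1165 × $7,708.95 → $4,923.14
Ending inventory (cost pool remaining) = $2,785.81
Check: goods available $7,708.95 = COGS $4,923.14 + ending $2,785.81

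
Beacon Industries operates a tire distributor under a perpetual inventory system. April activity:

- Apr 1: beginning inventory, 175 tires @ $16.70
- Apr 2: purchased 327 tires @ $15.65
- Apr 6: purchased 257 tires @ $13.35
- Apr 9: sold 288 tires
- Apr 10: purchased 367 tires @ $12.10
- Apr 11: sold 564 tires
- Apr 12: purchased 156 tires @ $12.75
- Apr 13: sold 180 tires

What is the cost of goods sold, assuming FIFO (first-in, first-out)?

Apr 9, 288 sold [FIFO — oldest first]: 175 @ $16.70 + 113 @ $15.65 = $4,690.95
Apr 11, 564 sold [FIFO — oldest first]: 214 @ $15.65 + 257 @ $13.35 + 93 @ $12.10 = $7,905.35
Apr 13, 180 sold [FIFO — oldest first]: 180 @ $12.10 = $2,178.00
Total COGS = $4,690.95 + $7,905.35 + $2,178.00 = $14,774.30
Ending inventory: 94 @ $12.10 + 156 @ $12.75 = $3,126.40

COGS = $14,774.30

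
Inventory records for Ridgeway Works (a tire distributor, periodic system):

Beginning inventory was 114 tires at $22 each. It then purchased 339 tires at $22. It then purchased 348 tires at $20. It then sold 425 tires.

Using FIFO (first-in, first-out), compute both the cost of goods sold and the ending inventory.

Sale 1 (425) [FIFO — oldest first]: 114 @ $22 + 311 @ $22 = $9,350
Ending inventory: 28 @ $22 + 348 @ $20 = $7,576

COGS = $9,350; ending inventory = $7,576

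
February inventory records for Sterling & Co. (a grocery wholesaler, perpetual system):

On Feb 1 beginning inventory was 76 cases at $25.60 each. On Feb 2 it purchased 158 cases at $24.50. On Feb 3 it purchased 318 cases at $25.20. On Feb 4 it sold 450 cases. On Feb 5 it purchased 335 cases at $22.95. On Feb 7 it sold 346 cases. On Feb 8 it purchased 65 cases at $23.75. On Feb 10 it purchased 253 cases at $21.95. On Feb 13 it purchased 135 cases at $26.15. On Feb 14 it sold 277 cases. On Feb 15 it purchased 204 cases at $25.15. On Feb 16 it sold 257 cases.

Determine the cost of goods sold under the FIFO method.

COGS = $31,884.30

Feb 4, 450 sold [FIFO — oldest first]: 76 @ $25.60 + 158 @ $24.50 + 216 @ $25.20 = $11,259.80
Feb 7, 346 sold [FIFO — oldest first]: 102 @ $25.20 + 244 @ $22.95 = $8,170.20
Feb 14, 277 sold [FIFO — oldest first]: 91 @ $22.95 + 65 @ $23.75 + 121 @ $21.95 = $6,288.15
Feb 16, 257 sold [FIFO — oldest first]: 132 @ $21.95 + 125 @ $26.15 = $6,166.15
Total COGS = $11,259.80 + $8,170.20 + $6,288.15 + $6,166.15 = $31,884.30
Ending inventory: 10 @ $26.15 + 204 @ $25.15 = $5,392.10
Check: goods available $37,276.40 = COGS $31,884.30 + ending $5,392.10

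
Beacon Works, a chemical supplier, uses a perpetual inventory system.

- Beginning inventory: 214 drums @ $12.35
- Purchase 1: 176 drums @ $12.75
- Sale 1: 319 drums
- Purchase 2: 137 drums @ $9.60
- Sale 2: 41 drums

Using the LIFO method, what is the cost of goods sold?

COGS = $4,403.65

Sale 1 (319) [LIFO — newest first]: 176 @ $12.75 + 143 @ $12.35 = $4,010.05
Sale 2 (41) [LIFO — newest first]: 41 @ $9.60 = $393.60
Total COGS = $4,010.05 + $393.60 = $4,403.65
Ending inventory: 71 @ $12.35 + 96 @ $9.60 = $1,798.45
Check: goods available $6,202.10 = COGS $4,403.65 + ending $1,798.45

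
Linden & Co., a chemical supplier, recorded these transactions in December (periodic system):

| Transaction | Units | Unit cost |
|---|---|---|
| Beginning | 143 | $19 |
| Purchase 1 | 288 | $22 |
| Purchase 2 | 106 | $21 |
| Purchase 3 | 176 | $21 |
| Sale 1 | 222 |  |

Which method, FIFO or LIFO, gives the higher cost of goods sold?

FIFO COGS: 143 @ $19 + 79 @ $22 = $4,455
LIFO COGS: 176 @ $21 + 46 @ $21 = $4,662

LIFO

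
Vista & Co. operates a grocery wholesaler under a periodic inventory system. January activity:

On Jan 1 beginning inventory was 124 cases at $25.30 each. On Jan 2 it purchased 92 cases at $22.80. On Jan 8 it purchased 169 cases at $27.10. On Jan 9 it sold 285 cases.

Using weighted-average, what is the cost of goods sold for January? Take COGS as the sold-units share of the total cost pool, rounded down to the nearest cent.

COGS = $7,265.42

Jan 9, sell 285: 285/385 × $9,814.70 → $7,265.42
Ending inventory (cost pool remaining) = $2,549.28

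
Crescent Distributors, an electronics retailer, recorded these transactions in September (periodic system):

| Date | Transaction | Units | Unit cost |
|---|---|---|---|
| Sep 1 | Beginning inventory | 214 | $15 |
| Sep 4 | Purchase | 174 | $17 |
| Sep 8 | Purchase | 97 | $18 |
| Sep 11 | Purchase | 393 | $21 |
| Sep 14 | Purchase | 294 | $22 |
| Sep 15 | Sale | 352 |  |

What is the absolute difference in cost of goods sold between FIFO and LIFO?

$2,130

FIFO COGS: 214 @ $15 + 138 @ $17 = $5,556
LIFO COGS: 294 @ $22 + 58 @ $21 = $7,686
Difference = |$5,556 − $7,686| = $2,130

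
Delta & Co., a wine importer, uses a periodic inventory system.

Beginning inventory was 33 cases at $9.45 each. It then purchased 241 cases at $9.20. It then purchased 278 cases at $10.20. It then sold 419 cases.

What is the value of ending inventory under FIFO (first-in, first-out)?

Sale 1 (419) [FIFO — oldest first]: 33 @ $9.45 + 241 @ $9.20 + 145 @ $10.20 = $4,008.05
Ending inventory: 133 @ $10.20 = $1,356.60
Check: goods available $5,364.65 = COGS $4,008.05 + ending $1,356.60

Ending inventory = $1,356.60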